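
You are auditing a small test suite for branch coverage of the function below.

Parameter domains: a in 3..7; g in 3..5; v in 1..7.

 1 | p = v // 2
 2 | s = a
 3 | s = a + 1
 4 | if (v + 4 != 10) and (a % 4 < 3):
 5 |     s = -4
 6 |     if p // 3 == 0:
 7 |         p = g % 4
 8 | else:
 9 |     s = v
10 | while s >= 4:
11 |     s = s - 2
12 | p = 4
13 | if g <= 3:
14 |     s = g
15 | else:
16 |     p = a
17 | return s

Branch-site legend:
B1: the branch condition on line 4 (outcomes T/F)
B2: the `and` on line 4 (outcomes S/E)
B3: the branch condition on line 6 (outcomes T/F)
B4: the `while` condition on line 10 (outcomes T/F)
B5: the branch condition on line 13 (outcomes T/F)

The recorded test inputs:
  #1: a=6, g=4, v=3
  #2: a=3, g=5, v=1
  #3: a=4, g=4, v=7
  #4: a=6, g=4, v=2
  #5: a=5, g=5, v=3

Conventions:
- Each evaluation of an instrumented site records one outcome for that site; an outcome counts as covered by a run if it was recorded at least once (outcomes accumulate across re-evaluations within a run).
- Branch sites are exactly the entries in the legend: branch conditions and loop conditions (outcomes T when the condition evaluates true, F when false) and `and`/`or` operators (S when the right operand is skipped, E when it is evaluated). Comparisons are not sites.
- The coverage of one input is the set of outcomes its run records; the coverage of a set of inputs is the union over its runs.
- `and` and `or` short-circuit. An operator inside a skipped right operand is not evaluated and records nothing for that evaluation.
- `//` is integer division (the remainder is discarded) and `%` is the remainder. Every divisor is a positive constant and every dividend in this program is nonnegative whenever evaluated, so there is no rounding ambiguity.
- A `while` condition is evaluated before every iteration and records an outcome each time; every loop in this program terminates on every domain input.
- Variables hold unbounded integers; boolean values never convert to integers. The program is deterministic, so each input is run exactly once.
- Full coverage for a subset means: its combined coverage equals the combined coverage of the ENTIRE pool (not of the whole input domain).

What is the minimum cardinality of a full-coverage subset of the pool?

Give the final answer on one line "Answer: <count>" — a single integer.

run #1 (a=6, g=4, v=3) records B1=T, B2=E, B3=T, B4=F, B5=F
run #2 (a=3, g=5, v=1) records B1=F, B2=E, B4=F, B5=F
run #3 (a=4, g=4, v=7) records B1=T, B2=E, B3=F, B4=F, B5=F
run #4 (a=6, g=4, v=2) records B1=T, B2=E, B3=T, B4=F, B5=F
run #5 (a=5, g=5, v=3) records B1=T, B2=E, B3=T, B4=F, B5=F
the full pool covers 7 outcomes: B1=T, B1=F, B2=E, B3=T, B3=F, B4=F, B5=F
checked all size-1 subsets: none covers 7 outcomes (max 5/7)
checked all size-2 subsets: none covers 7 outcomes (max 6/7)
size 3: inputs {1, 2, 3} cover all 7 outcomes, and no lexicographically smaller subset of this size does

Answer: 3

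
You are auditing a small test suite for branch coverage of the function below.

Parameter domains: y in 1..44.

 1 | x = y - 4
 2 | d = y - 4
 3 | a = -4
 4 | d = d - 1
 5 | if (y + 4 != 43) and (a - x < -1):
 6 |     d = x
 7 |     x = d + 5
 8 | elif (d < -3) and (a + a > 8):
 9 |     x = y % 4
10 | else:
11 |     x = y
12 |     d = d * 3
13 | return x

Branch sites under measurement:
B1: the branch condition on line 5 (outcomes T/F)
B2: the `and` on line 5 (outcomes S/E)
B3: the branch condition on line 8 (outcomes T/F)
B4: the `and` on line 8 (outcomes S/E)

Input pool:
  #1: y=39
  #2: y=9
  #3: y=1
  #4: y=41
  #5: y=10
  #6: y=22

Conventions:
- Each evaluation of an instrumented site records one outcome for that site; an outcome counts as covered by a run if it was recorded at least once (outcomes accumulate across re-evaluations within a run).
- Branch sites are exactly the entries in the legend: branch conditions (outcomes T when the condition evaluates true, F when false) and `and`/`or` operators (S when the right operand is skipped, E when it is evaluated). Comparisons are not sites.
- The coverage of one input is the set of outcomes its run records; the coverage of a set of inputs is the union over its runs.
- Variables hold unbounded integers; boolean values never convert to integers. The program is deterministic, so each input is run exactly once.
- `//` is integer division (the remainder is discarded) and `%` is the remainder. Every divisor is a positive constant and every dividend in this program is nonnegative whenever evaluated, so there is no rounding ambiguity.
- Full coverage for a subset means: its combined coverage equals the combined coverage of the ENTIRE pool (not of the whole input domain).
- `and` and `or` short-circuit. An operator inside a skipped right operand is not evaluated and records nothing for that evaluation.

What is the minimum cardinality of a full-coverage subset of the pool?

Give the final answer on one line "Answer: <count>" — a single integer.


input #1, y=39: events B2->S, B1->F, B4->S, B3->F; outcomes B1=F, B2=S, B3=F, B4=S
input #2, y=9: events B2->E, B1->T; outcomes B1=T, B2=E
input #3, y=1: events B2->E, B1->F, B4->E, B3->F; outcomes B1=F, B2=E, B3=F, B4=E
input #4, y=41: events B2->E, B1->T; outcomes B1=T, B2=E
input #5, y=10: events B2->E, B1->T; outcomes B1=T, B2=E
input #6, y=22: events B2->E, B1->T; outcomes B1=T, B2=E
pool-wide coverage (7 outcomes): B1=T, B1=F, B2=S, B2=E, B3=F, B4=S, B4=E
size 1 is not enough: best union over all size-1 subsets is 4/7
size 2 is not enough: best union over all size-2 subsets is 6/7
the canonical winner is {1, 2, 3}: size 3, full 7-outcome coverage, earliest index list among size-3 covers
Answer: 3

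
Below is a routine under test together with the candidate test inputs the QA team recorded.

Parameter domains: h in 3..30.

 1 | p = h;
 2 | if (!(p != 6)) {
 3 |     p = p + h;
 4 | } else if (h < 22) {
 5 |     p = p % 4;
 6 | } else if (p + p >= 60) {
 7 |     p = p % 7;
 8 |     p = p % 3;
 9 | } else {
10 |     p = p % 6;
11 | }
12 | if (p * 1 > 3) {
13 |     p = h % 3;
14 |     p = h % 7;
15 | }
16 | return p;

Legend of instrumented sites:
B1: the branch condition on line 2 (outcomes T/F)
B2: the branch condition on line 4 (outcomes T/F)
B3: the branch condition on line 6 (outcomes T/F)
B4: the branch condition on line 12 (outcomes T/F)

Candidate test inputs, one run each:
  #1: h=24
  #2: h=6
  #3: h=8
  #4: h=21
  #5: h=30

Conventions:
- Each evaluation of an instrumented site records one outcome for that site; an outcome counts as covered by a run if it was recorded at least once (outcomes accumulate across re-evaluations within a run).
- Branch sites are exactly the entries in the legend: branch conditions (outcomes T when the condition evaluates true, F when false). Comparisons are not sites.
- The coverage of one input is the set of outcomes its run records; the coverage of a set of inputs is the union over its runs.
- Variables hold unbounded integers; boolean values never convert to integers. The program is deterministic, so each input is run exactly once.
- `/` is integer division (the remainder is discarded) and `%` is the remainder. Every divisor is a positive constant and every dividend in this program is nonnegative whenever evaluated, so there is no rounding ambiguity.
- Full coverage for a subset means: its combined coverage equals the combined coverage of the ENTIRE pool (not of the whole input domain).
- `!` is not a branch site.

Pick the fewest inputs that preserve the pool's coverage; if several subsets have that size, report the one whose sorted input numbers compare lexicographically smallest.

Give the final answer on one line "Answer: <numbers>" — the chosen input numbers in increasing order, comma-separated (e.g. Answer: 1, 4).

#1 (h=24) -> covered: B1=F, B2=F, B3=F, B4=F
#2 (h=6) -> covered: B1=T, B4=T
#3 (h=8) -> covered: B1=F, B2=T, B4=F
#4 (h=21) -> covered: B1=F, B2=T, B4=F
#5 (h=30) -> covered: B1=F, B2=F, B3=T, B4=F
union over all inputs: B1=T, B1=F, B2=T, B2=F, B3=T, B3=F, B4=T, B4=F (8 outcomes)
checked all size-1 subsets: none covers 8 outcomes (max 4/8)
checked all size-2 subsets: none covers 8 outcomes (max 6/8)
checked all size-3 subsets: none covers 8 outcomes (max 7/8)
size 4: inputs {1, 2, 3, 5} cover all 8 outcomes, and no lexicographically smaller subset of this size does

Answer: 1, 2, 3, 5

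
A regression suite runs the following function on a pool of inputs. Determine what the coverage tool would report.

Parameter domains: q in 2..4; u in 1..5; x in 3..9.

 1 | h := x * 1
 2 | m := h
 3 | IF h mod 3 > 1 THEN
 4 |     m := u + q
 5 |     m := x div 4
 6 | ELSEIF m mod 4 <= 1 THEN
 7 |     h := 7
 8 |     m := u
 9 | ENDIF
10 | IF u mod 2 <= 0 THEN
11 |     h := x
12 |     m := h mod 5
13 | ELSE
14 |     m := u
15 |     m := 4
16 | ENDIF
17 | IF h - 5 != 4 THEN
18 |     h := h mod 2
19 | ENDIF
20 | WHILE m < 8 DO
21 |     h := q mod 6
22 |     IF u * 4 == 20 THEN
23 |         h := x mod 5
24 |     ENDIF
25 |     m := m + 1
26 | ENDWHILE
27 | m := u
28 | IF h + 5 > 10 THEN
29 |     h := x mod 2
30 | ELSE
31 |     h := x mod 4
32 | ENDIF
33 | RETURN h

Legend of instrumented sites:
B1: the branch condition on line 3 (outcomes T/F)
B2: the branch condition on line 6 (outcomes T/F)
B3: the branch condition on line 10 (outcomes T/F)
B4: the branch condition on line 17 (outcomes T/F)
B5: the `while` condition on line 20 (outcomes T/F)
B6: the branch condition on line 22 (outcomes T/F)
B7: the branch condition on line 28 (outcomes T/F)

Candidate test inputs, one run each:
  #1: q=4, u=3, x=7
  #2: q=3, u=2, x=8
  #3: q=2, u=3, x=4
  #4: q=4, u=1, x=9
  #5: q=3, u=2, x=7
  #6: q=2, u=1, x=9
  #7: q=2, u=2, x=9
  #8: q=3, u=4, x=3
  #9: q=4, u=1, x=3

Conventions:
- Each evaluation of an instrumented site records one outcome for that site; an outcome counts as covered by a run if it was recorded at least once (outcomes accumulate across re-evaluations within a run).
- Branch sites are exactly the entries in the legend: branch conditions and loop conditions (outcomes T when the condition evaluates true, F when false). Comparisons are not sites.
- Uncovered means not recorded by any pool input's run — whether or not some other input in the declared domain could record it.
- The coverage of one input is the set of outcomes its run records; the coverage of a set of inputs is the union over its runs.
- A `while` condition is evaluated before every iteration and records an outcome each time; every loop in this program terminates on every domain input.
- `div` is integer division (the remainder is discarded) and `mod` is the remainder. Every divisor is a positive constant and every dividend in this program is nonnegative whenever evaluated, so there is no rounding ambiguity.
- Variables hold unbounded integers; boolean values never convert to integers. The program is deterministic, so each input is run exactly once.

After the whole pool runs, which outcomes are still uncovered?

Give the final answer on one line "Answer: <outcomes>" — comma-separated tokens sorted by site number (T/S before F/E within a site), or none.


test 1 (q=4, u=3, x=7) fires B1->F, B2->F, B3->F, B4->T, B5->T, B6->F, B5->T, B6->F, B5->T, B6->F, B5->T, B6->F, B5->F, B7->F; hits B1=F, B2=F, B3=F, B4=T, B5=T, B5=F, B6=F, B7=F
test 2 (q=3, u=2, x=8) fires B1->T, B3->T, B4->T, B5->T, B6->F, B5->T, B6->F, B5->T, B6->F, B5->T, B6->F, B5->T, B6->F, B5->F, ...; hits B1=T, B3=T, B4=T, B5=T, B5=F, B6=F, B7=F
test 3 (q=2, u=3, x=4) fires B1->F, B2->T, B3->F, B4->T, B5->T, B6->F, B5->T, B6->F, B5->T, B6->F, B5->T, B6->F, B5->F, B7->F; hits B1=F, B2=T, B3=F, B4=T, B5=T, B5=F, B6=F, B7=F
test 4 (q=4, u=1, x=9) fires B1->F, B2->T, B3->F, B4->T, B5->T, B6->F, B5->T, B6->F, B5->T, B6->F, B5->T, B6->F, B5->F, B7->F; hits B1=F, B2=T, B3=F, B4=T, B5=T, B5=F, B6=F, B7=F
test 5 (q=3, u=2, x=7) fires B1->F, B2->F, B3->T, B4->T, B5->T, B6->F, B5->T, B6->F, B5->T, B6->F, B5->T, B6->F, B5->T, B6->F, ...; hits B1=F, B2=F, B3=T, B4=T, B5=T, B5=F, B6=F, B7=F
test 6 (q=2, u=1, x=9) fires B1->F, B2->T, B3->F, B4->T, B5->T, B6->F, B5->T, B6->F, B5->T, B6->F, B5->T, B6->F, B5->F, B7->F; hits B1=F, B2=T, B3=F, B4=T, B5=T, B5=F, B6=F, B7=F
test 7 (q=2, u=2, x=9) fires B1->F, B2->T, B3->T, B4->F, B5->T, B6->F, B5->T, B6->F, B5->T, B6->F, B5->T, B6->F, B5->F, B7->F; hits B1=F, B2=T, B3=T, B4=F, B5=T, B5=F, B6=F, B7=F
test 8 (q=3, u=4, x=3) fires B1->F, B2->F, B3->T, B4->T, B5->T, B6->F, B5->T, B6->F, B5->T, B6->F, B5->T, B6->F, B5->T, B6->F, ...; hits B1=F, B2=F, B3=T, B4=T, B5=T, B5=F, B6=F, B7=F
test 9 (q=4, u=1, x=3) fires B1->F, B2->F, B3->F, B4->T, B5->T, B6->F, B5->T, B6->F, B5->T, B6->F, B5->T, B6->F, B5->F, B7->F; hits B1=F, B2=F, B3=F, B4=T, B5=T, B5=F, B6=F, B7=F
union over the pool: B1=T, B1=F, B2=T, B2=F, B3=T, B3=F, B4=T, B4=F, B5=T, B5=F, B6=F, B7=F
uncovered (2 of 14): B6=T, B7=T
Answer: B6=T, B7=T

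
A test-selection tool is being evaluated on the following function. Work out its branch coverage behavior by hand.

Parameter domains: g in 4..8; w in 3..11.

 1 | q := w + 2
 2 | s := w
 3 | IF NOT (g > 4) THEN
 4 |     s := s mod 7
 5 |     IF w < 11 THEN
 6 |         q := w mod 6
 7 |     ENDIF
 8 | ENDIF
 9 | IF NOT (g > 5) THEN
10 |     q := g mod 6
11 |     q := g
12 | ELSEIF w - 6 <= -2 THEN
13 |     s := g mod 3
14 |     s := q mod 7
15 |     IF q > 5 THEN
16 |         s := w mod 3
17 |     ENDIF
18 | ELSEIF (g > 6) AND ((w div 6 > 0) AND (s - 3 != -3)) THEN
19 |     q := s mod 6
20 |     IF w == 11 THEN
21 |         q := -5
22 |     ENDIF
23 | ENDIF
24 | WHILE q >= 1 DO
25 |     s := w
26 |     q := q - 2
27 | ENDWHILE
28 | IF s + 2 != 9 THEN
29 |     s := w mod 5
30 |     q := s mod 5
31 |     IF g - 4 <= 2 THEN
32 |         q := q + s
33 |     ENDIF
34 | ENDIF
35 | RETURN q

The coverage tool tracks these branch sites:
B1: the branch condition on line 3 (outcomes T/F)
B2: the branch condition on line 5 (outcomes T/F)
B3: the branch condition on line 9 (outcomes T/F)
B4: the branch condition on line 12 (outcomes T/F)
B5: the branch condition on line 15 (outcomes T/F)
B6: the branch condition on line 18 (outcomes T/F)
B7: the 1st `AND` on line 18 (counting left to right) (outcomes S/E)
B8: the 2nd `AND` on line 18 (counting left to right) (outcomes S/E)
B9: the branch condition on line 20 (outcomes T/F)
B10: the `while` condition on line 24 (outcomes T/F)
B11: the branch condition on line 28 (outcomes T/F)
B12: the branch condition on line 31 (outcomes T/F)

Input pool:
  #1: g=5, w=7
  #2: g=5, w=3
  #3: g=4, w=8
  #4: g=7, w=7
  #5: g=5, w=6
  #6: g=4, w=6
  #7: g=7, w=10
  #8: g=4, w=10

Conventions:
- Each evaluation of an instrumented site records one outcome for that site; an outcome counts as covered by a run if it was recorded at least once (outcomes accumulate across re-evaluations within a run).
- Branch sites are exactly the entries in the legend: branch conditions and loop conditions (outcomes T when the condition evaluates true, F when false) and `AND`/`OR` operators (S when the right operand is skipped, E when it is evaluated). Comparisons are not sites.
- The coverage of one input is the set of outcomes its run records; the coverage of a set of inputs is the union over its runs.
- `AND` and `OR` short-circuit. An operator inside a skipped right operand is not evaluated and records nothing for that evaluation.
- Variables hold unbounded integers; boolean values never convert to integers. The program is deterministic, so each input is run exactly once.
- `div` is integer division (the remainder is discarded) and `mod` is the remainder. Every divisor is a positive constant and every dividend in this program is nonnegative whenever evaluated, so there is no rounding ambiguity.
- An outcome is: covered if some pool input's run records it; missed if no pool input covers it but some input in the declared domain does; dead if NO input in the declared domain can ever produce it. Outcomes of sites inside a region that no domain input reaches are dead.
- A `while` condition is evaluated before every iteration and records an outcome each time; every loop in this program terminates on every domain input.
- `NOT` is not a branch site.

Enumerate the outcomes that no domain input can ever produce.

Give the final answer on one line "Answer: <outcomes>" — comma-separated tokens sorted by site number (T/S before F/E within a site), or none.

running all 45 domain inputs and tallying outcomes:
  reachable outcomes have witnesses, e.g. B1=T (e.g. g=4, w=3), B1=F (e.g. g=5, w=3), B2=T (e.g. g=4, w=3), B2=F (e.g. g=4, w=11)

Answer: none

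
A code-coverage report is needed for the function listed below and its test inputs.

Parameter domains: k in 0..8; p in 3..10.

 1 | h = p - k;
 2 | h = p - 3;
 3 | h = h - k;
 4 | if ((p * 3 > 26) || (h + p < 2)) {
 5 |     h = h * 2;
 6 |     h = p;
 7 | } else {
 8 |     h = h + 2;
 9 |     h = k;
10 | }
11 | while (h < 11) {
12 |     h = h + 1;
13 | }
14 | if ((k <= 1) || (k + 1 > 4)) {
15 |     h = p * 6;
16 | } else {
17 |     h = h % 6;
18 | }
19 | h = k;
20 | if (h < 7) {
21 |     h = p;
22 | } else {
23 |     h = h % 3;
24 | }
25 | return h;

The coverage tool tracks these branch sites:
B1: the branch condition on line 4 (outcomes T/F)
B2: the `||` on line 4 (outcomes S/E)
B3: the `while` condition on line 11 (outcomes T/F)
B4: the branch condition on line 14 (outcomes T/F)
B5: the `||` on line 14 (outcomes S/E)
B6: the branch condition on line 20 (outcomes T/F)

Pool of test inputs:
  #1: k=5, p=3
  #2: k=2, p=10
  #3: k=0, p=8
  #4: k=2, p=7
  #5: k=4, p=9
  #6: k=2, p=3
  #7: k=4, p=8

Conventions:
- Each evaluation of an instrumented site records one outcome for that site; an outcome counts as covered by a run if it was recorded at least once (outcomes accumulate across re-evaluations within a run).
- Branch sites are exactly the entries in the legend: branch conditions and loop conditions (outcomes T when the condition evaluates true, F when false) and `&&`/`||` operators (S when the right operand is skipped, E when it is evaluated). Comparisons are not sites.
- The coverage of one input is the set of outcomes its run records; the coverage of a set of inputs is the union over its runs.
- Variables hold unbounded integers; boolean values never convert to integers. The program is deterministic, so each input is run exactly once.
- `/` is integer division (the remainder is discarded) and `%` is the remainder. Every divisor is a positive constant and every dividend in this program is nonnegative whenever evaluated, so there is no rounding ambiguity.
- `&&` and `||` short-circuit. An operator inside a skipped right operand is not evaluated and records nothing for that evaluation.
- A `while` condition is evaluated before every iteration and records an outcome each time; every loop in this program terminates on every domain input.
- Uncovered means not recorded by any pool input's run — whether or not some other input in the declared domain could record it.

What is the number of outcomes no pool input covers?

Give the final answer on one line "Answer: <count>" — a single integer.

test 1 (k=5, p=3) fires B2->E, B1->T, B3->T, B3->T, B3->T, B3->T, B3->T, B3->T, B3->T, B3->T, B3->F, B5->E, B4->T, B6->T; hits B1=T, B2=E, B3=T, B3=F, B4=T, B5=E, B6=T
test 2 (k=2, p=10) fires B2->S, B1->T, B3->T, B3->F, B5->E, B4->F, B6->T; hits B1=T, B2=S, B3=T, B3=F, B4=F, B5=E, B6=T
test 3 (k=0, p=8) fires B2->E, B1->F, B3->T, B3->T, B3->T, B3->T, B3->T, B3->T, B3->T, B3->T, B3->T, B3->T, B3->T, B3->F, ...; hits B1=F, B2=E, B3=T, B3=F, B4=T, B5=S, B6=T
test 4 (k=2, p=7) fires B2->E, B1->F, B3->T, B3->T, B3->T, B3->T, B3->T, B3->T, B3->T, B3->T, B3->T, B3->F, B5->E, B4->F, ...; hits B1=F, B2=E, B3=T, B3=F, B4=F, B5=E, B6=T
test 5 (k=4, p=9) fires B2->S, B1->T, B3->T, B3->T, B3->F, B5->E, B4->T, B6->T; hits B1=T, B2=S, B3=T, B3=F, B4=T, B5=E, B6=T
test 6 (k=2, p=3) fires B2->E, B1->T, B3->T, B3->T, B3->T, B3->T, B3->T, B3->T, B3->T, B3->T, B3->F, B5->E, B4->F, B6->T; hits B1=T, B2=E, B3=T, B3=F, B4=F, B5=E, B6=T
test 7 (k=4, p=8) fires B2->E, B1->F, B3->T, B3->T, B3->T, B3->T, B3->T, B3->T, B3->T, B3->F, B5->E, B4->T, B6->T; hits B1=F, B2=E, B3=T, B3=F, B4=T, B5=E, B6=T
union over the pool: B1=T, B1=F, B2=S, B2=E, B3=T, B3=F, B4=T, B4=F, B5=S, B5=E, B6=T
uncovered (1 of 12): B6=F

Answer: 1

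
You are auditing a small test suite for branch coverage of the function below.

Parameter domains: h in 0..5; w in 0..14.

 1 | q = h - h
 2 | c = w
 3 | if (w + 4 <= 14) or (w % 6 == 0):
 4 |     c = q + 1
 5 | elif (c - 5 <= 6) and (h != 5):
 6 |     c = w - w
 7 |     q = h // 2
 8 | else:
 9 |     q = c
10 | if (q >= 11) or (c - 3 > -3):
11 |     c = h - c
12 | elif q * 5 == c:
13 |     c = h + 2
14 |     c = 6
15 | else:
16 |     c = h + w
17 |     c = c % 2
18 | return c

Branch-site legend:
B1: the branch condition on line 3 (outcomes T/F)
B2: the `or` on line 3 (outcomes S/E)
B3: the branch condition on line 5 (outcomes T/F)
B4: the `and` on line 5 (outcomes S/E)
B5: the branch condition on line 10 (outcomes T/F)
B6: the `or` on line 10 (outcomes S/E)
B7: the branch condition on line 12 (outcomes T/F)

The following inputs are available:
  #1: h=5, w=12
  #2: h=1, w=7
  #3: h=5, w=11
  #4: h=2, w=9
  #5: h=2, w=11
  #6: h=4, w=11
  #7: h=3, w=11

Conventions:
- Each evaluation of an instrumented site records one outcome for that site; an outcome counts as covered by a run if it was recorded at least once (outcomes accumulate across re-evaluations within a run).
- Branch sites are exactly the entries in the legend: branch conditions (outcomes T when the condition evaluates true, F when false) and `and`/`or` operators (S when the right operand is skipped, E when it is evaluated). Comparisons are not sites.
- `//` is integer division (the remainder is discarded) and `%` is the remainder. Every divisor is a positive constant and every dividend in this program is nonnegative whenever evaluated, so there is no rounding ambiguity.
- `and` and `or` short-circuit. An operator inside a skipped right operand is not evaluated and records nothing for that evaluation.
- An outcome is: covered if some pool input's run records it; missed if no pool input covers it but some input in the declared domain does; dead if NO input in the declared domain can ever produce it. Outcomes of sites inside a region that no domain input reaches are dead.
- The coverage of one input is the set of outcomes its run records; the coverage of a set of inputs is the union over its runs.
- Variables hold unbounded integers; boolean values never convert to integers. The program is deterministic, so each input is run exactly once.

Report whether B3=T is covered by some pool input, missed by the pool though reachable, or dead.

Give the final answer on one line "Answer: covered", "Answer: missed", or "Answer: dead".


B3=T is recorded by pool input(s) 5, 6, 7 -> covered
Answer: covered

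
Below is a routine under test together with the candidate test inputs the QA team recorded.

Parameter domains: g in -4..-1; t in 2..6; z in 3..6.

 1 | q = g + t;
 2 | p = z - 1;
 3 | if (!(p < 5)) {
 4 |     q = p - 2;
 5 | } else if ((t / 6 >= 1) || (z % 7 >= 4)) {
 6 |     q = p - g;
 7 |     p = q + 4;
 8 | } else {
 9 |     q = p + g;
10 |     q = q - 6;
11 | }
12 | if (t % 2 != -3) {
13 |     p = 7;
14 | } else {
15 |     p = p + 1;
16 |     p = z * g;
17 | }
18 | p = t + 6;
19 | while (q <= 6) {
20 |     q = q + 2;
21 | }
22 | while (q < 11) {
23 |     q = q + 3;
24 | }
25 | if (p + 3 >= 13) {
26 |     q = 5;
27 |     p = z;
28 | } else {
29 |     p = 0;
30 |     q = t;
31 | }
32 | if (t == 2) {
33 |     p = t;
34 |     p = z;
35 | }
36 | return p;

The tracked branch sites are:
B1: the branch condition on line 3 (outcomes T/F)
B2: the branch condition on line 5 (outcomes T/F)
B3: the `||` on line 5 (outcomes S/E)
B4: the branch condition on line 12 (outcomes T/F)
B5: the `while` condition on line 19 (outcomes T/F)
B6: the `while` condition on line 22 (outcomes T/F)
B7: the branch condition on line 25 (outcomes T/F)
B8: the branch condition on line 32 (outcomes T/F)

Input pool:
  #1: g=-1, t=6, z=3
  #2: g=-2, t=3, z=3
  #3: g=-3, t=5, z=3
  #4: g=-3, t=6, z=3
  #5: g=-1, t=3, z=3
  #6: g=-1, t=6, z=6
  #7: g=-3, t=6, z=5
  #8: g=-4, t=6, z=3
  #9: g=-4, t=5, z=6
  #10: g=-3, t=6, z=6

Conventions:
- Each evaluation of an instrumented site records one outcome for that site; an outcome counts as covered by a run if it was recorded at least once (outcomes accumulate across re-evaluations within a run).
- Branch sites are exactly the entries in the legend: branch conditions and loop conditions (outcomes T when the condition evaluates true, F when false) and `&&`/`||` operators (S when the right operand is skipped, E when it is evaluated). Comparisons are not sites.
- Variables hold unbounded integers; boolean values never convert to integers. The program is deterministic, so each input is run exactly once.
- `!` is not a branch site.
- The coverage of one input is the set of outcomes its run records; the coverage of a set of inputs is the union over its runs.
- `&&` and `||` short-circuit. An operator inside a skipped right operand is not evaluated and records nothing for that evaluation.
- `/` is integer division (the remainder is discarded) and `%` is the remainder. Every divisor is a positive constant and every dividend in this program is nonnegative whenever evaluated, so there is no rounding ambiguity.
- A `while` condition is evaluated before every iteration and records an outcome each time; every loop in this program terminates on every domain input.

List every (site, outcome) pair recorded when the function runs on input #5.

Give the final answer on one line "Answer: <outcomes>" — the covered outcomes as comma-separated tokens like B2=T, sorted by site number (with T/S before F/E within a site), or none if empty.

Event log for input #5 (g=-1, t=3, z=3):
  B1->F, B3->E, B2->F, B4->T, B5->T, B5->T, B5->T, B5->T, B5->T, B5->T
  B5->F, B6->T, B6->T, B6->F, B7->F, B8->F
as a set, this run covers: B1=F, B2=F, B3=E, B4=T, B5=T, B5=F, B6=T, B6=F, B7=F, B8=F

Answer: B1=F, B2=F, B3=E, B4=T, B5=T, B5=F, B6=T, B6=F, B7=F, B8=F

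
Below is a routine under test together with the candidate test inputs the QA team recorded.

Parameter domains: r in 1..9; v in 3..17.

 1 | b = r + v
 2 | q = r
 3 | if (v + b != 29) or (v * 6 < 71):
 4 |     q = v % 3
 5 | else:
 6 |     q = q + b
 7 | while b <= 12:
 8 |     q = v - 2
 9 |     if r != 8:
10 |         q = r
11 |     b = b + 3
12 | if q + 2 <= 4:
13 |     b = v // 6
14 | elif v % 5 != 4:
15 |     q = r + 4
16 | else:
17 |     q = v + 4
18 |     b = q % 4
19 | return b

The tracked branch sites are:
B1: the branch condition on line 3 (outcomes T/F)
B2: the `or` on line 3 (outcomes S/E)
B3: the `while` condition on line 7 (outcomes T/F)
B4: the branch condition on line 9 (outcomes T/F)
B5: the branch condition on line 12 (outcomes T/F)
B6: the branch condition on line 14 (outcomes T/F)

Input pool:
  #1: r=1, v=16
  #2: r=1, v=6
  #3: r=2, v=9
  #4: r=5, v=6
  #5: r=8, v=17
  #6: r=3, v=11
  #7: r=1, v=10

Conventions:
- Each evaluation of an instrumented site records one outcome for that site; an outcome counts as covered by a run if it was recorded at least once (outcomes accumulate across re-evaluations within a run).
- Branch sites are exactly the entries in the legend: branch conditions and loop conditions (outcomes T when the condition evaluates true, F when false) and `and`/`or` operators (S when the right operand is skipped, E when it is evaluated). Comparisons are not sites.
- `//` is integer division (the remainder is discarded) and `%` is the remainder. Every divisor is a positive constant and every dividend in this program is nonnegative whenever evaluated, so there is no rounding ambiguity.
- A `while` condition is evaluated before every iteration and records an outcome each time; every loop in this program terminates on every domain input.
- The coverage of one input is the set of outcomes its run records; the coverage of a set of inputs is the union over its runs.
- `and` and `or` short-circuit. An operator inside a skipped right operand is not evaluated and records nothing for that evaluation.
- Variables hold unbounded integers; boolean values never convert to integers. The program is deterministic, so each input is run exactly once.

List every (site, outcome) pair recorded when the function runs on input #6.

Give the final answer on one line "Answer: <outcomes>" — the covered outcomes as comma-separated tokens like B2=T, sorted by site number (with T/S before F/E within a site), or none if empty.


Running input #6 (r=3, v=11), event by event:
  B2->S, B1->T, B3->F, B5->T
deduplicating events, the covered set is: B1=T, B2=S, B3=F, B5=T
Answer: B1=T, B2=S, B3=F, B5=T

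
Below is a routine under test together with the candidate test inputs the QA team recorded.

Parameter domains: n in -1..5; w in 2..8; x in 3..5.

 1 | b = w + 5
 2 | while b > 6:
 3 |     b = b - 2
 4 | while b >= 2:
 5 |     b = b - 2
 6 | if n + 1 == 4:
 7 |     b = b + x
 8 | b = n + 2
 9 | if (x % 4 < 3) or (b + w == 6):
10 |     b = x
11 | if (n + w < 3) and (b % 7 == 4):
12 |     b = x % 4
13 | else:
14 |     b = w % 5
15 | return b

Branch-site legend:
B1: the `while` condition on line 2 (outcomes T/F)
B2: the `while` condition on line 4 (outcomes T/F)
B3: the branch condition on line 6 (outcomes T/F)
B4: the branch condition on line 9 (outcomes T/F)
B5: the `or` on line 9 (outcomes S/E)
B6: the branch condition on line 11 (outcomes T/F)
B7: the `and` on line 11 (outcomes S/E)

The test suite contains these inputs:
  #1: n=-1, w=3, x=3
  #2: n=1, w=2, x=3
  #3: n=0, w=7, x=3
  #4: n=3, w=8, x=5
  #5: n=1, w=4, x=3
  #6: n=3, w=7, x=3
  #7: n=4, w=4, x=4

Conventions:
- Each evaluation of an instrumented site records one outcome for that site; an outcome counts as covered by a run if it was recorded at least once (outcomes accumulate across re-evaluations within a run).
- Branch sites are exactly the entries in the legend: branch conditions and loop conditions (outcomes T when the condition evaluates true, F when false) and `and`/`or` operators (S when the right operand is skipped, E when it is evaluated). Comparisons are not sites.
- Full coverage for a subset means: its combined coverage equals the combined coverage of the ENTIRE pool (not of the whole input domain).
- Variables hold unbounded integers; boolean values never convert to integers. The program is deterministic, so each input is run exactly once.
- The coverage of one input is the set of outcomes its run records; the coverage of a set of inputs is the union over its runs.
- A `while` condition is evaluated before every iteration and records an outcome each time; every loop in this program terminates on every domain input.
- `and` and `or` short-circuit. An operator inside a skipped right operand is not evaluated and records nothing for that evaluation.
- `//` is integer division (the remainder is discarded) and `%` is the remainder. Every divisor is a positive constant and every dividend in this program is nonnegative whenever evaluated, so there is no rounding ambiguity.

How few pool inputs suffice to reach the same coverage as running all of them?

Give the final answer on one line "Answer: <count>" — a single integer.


input #1 (n=-1, w=3, x=3): covers B1=T, B1=F, B2=T, B2=F, B3=F, B4=F, B5=E, B6=F, B7=E
input #2 (n=1, w=2, x=3): covers B1=T, B1=F, B2=T, B2=F, B3=F, B4=F, B5=E, B6=F, B7=S
input #3 (n=0, w=7, x=3): covers B1=T, B1=F, B2=T, B2=F, B3=F, B4=F, B5=E, B6=F, B7=S
input #4 (n=3, w=8, x=5): covers B1=T, B1=F, B2=T, B2=F, B3=T, B4=T, B5=S, B6=F, B7=S
input #5 (n=1, w=4, x=3): covers B1=T, B1=F, B2=T, B2=F, B3=F, B4=F, B5=E, B6=F, B7=S
input #6 (n=3, w=7, x=3): covers B1=T, B1=F, B2=T, B2=F, B3=T, B4=F, B5=E, B6=F, B7=S
input #7 (n=4, w=4, x=4): covers B1=T, B1=F, B2=T, B2=F, B3=F, B4=T, B5=S, B6=F, B7=S
the full pool covers 13 outcomes: B1=T, B1=F, B2=T, B2=F, B3=T, B3=F, B4=T, B4=F, B5=S, B5=E, B6=F, B7=S, B7=E
no size-1 subset reaches all 13 outcomes (best union: 9/13)
at size 2, {1, 4} reaches all 13 outcomes; every lexicographically earlier size-2 subset fails
Answer: 2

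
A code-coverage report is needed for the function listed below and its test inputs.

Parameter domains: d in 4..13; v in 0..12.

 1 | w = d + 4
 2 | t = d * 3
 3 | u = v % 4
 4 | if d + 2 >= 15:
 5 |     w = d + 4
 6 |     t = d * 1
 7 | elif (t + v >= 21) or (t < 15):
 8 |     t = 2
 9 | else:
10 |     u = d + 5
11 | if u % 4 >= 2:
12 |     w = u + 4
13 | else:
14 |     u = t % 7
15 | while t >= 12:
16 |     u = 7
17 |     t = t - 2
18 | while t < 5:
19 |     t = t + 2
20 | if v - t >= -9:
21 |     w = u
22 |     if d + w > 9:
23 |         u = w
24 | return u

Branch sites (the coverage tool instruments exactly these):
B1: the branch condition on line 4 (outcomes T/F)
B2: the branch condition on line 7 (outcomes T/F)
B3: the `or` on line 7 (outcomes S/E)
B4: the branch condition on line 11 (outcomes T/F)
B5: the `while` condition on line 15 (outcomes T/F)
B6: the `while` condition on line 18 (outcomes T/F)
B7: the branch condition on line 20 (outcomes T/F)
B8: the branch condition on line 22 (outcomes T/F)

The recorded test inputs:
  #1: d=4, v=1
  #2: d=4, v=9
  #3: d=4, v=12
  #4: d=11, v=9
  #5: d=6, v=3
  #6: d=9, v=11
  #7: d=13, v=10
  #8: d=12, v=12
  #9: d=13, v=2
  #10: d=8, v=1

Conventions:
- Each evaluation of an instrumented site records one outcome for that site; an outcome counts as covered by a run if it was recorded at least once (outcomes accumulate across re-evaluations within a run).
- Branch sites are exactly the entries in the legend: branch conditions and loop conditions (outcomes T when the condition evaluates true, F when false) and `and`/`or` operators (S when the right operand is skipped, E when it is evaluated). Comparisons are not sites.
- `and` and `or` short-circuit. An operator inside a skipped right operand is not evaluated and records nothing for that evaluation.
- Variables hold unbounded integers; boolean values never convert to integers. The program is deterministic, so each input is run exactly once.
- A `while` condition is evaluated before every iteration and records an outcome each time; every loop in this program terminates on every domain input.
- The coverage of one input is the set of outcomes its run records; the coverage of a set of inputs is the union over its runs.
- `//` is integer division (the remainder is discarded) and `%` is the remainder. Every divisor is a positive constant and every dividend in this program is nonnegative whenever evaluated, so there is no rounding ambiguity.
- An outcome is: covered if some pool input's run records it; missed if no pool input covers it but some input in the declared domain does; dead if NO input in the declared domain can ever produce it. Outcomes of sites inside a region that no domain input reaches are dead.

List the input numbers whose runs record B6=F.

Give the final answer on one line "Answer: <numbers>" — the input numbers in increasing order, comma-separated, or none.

input #1 (d=4, v=1): records B6=F
input #2 (d=4, v=9): records B6=F
input #3 (d=4, v=12): records B6=F
input #4 (d=11, v=9): records B6=F
input #5 (d=6, v=3): records B6=F
input #6 (d=9, v=11): records B6=F
input #7 (d=13, v=10): records B6=F
input #8 (d=12, v=12): records B6=F
input #9 (d=13, v=2): records B6=F
input #10 (d=8, v=1): records B6=F

Answer: 1, 2, 3, 4, 5, 6, 7, 8, 9, 10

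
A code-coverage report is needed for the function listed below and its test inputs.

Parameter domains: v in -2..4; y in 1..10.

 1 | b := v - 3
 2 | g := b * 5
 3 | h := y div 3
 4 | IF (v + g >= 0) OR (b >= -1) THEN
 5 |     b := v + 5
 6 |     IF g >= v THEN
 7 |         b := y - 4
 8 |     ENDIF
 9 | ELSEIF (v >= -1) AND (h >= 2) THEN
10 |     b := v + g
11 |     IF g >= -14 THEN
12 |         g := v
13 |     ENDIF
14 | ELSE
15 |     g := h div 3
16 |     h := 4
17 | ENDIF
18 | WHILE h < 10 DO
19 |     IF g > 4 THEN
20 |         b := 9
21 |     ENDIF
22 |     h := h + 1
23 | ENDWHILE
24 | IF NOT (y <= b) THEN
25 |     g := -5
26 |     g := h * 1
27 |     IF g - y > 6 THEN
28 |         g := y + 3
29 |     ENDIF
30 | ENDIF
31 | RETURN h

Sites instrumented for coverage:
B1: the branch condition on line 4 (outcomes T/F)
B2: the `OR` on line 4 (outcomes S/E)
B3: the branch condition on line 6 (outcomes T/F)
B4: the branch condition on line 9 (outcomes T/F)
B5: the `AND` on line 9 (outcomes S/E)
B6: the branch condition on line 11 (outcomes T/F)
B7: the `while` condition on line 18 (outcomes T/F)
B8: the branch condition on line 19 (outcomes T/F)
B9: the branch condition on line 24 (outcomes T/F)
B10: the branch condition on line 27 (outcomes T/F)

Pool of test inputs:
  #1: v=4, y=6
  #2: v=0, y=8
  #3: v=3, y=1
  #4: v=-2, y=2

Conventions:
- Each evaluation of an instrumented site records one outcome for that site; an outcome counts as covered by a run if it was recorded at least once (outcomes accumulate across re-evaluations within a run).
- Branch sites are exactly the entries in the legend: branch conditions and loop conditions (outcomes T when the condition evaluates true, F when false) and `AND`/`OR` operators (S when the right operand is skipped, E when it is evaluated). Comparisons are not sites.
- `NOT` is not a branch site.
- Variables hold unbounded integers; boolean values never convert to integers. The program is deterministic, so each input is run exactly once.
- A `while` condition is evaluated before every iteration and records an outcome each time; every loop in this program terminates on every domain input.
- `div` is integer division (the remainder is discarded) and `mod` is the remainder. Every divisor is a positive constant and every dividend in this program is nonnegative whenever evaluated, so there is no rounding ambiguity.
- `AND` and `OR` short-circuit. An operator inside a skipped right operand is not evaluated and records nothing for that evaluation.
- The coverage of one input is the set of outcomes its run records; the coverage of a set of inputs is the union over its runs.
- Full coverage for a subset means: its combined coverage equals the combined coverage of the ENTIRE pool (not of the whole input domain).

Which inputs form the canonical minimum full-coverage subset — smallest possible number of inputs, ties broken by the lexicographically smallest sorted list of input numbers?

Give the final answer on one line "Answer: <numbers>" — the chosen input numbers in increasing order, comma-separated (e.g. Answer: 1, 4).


run #1 (v=4, y=6) runs B2->S, B1->T, B3->T, B7->T, B8->T, B7->T, B8->T, B7->T, B8->T, B7->T, B8->T, B7->T, B8->T, B7->T, ...; records B1=T, B2=S, B3=T, B7=T, B7=F, B8=T, B9=F
run #2 (v=0, y=8) runs B2->E, B1->F, B5->E, B4->T, B6->F, B7->T, B8->F, B7->T, B8->F, B7->T, B8->F, B7->T, B8->F, B7->T, ...; records B1=F, B2=E, B4=T, B5=E, B6=F, B7=T, B7=F, B8=F, B9=T, B10=F
run #3 (v=3, y=1) runs B2->S, B1->T, B3->F, B7->T, B8->F, B7->T, B8->F, B7->T, B8->F, B7->T, B8->F, B7->T, B8->F, B7->T, ...; records B1=T, B2=S, B3=F, B7=T, B7=F, B8=F, B9=F
run #4 (v=-2, y=2) runs B2->E, B1->F, B5->S, B4->F, B7->T, B8->F, B7->T, B8->F, B7->T, B8->F, B7->T, B8->F, B7->T, B8->F, ...; records B1=F, B2=E, B4=F, B5=S, B7=T, B7=F, B8=F, B9=T, B10=T
the full pool covers 19 outcomes: B1=T, B1=F, B2=S, B2=E, B3=T, B3=F, B4=T, B4=F, B5=S, B5=E, B6=F, B7=T, B7=F, B8=T, B8=F, B9=T, B9=F, B10=T, B10=F
size 1 is not enough: best union over all size-1 subsets is 10/19
size 2 is not enough: best union over all size-2 subsets is 15/19
size 3 is not enough: best union over all size-3 subsets is 18/19
the canonical winner is {1, 2, 3, 4}: size 4, full 19-outcome coverage, earliest index list among size-4 covers
Answer: 1, 2, 3, 4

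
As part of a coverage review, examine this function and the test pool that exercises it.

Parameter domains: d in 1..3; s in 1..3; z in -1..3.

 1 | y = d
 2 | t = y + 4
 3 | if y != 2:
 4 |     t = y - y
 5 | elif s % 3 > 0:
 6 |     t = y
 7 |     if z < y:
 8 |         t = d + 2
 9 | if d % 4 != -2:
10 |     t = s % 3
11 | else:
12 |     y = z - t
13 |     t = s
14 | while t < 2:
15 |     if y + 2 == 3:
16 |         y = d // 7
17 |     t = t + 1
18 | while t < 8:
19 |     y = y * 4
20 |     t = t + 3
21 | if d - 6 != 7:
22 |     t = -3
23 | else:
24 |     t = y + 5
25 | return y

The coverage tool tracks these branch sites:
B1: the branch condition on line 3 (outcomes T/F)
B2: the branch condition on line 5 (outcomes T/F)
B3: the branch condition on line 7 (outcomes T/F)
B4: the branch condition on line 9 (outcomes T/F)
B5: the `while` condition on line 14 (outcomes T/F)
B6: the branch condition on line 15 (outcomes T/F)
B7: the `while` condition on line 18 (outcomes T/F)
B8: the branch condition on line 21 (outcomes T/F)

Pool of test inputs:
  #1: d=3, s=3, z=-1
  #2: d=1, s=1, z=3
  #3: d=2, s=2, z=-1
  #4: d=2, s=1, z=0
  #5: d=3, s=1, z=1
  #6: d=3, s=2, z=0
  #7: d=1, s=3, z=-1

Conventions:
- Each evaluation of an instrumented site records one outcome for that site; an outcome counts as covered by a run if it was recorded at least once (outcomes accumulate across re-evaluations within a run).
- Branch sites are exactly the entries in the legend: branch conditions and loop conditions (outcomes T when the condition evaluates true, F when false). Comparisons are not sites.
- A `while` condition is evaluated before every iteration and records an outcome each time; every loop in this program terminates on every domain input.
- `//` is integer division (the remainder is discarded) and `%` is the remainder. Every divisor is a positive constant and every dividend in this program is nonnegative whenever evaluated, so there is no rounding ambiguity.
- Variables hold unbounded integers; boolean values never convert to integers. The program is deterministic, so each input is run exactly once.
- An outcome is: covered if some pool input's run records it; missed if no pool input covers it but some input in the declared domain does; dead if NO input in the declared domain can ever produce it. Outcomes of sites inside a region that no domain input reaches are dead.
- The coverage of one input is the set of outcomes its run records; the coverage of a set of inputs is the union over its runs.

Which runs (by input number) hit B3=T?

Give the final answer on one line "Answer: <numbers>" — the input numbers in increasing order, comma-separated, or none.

input #1 (d=3, s=3, z=-1): never hits B3=T
input #2 (d=1, s=1, z=3): never hits B3=T
input #3 (d=2, s=2, z=-1): hits B3=T
input #4 (d=2, s=1, z=0): hits B3=T
input #5 (d=3, s=1, z=1): never hits B3=T
input #6 (d=3, s=2, z=0): never hits B3=T
input #7 (d=1, s=3, z=-1): never hits B3=T

Answer: 3, 4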